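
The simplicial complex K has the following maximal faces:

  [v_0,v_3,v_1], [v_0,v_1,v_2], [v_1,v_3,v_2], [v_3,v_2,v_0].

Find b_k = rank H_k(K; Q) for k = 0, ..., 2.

K has 4 vertices, 6 edges, 4 triangles.
rank ∂_0 = 0, rank ∂_1 = 3 ⇒ b_0 = 4 − 0 − 3 = 1; all invariant factors of ∂_1 are 1 so no torsion. So H_0 = Z.
rank ∂_1 = 3, rank ∂_2 = 3 ⇒ b_1 = 6 − 3 − 3 = 0; all invariant factors of ∂_2 are 1 so no torsion. So H_1 = 0.
rank ∂_2 = 3, rank ∂_3 = 0 ⇒ b_2 = 4 − 3 − 0 = 1. So H_2 = Z.

b_0 = 1, b_1 = 0, b_2 = 1.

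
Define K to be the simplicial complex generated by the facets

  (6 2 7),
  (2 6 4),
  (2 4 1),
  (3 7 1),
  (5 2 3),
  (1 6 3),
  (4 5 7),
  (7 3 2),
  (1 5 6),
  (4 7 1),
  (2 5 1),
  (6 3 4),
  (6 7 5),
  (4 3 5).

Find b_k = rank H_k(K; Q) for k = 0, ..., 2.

Take the total order 1 < 2 < 3 < 4 < 5 < 6 < 7 on the vertex set. Then K (dimension 2) consists of the simplices:

  0-simplices (7): [1], [2], [3], [4], [5], [6], [7]
  1-simplices (21): [1,2], [1,3], [1,4], [1,5], [1,6], [1,7], [2,3], [2,4], [2,5], [2,6], [2,7], [3,4], [3,5], [3,6], [3,7], [4,5], [4,6], [4,7], [5,6], [5,7], [6,7]
  2-simplices (14): [1,2,4], [1,2,5], [1,3,6], [1,3,7], [1,4,7], [1,5,6], [2,3,5], [2,3,7], [2,4,6], [2,6,7], [3,4,5], [3,4,6], [4,5,7], [5,6,7]

Hence C_0 ≅ Z^7, C_1 ≅ Z^21, C_2 ≅ Z^14.

∂_1: C_1 → C_0 sends each edge [p,q] (with p < q) to q − p.
As a 7×21 matrix over Z this has rank 6, with invariant factors (1,1,1,1,1,1).

Boundary ∂_2: C_2 → C_1 sends each 2-simplex [p,q,r] to [q,r] − [p,r] + [p,q]. For instance
  ∂[3,4,5] = [4,5] − [3,5] + [3,4],
  ∂[4,5,7] = [5,7] − [4,7] + [4,5].
As a 21×14 matrix over Z this has rank 13, with invariant factors (1,1,1,1,1,1,1,1,1,1,1,1,1).

From H_k ≅ ker(∂_k) / im(∂_{k+1}) we obtain:

  H_0: rank C_0 − rank ∂_1 = 7 − 6 = 1, and the invariant factors of ∂_1 are all 1, so H_0 = Z.
  H_1: rank ker ∂_1 − rank ∂_2 = (21 − 6) − 13 = 2, and the invariant factors of ∂_2 are all 1, so H_1 = Z^2.
  H_2: rank ker ∂_2 − rank ∂_3 = (14 − 13) − 0 = 1, and there is no ∂_3, so H_2 = Z.

(K is a triangulation of the torus T^2.)

Hence the Betti numbers are b_0 = 1, b_1 = 2, b_2 = 1.

b_0 = 1, b_1 = 2, b_2 = 1.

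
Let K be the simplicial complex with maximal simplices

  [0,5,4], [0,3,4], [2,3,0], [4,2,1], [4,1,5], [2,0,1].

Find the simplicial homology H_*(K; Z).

H_0 ≅ Z,  H_1 ≅ Z,  H_2 = 0.

Fix the vertex order 0 < 1 < 2 < 3 < 4 < 5 and write every simplex with vertices in increasing order. Then dim K = 2 and the simplices of K are:

  0-simplices (6): [0], [1], [2], [3], [4], [5]
  1-simplices (12): [0,1], [0,2], [0,3], [0,4], [0,5], [1,2], [1,4], [1,5], [2,3], [2,4], [3,4], [4,5]
  2-simplices (6): [0,1,2], [0,2,3], [0,3,4], [0,4,5], [1,2,4], [1,4,5]

Hence C_0 ≅ Z^6, C_1 ≅ Z^12, C_2 ≅ Z^6.

∂_1: C_1 → C_0 maps an edge to its endpoints' difference, ∂[p,q] = q − p. For instance
  ∂[0,5] = [5] − [0].
As a 6×12 matrix over Z this has rank 5, with invariant factors (1,1,1,1,1).

∂_2: C_2 → C_1 maps a triangle to the signed sum of its edges. For instance
  ∂[0,3,4] = [3,4] − [0,4] + [0,3],
  ∂[0,1,2] = [1,2] − [0,2] + [0,1].
The 12×6 boundary matrix has rank 6 and Smith normal form diag(1,1,1,1,1,1).

Reading off H_k = ker ∂_k / im ∂_{k+1}:

  H_0: rank C_0 − rank ∂_1 = 6 − 5 = 1, and the invariant factors of ∂_1 are all 1, so H_0 ≅ Z.
  H_1: rank ker ∂_1 − rank ∂_2 = (12 − 5) − 6 = 1, and the invariant factors of ∂_2 are all 1, so H_1 ≅ Z.
  H_2: rank ker ∂_2 − rank ∂_3 = (6 − 6) − 0 = 0, and there is no ∂_3, so H_2 ≅ 0.

As a check, the Euler characteristic is 6 − 12 + 6 = 0, which agrees with 1 − 1 + 0 = 0.
(K is a triangulation of the cylinder S^1 x I.)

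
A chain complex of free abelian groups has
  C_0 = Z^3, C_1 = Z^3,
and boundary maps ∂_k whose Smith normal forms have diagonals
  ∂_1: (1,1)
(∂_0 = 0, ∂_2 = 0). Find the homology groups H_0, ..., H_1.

H_0 = Z,  H_1 = Z.

H_0: b_0 = 3 − 0 − 2 = 1; torsion from ∂_1 factors > 1: none. So H_0 = Z.
H_1: b_1 = 3 − 2 − 0 = 1; torsion from ∂_2 factors > 1: none. So H_1 = Z.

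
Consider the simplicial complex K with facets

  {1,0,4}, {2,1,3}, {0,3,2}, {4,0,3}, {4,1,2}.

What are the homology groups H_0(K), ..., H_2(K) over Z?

We work with the vertex ordering 0 < 1 < 2 < 3 < 4. The simplices of K, each written with vertices in increasing order, are:

  0-simplices (5): [0], [1], [2], [3], [4]
  1-simplices (10): [0,1], [0,2], [0,3], [0,4], [1,2], [1,3], [1,4], [2,3], [2,4], [3,4]
  2-simplices (5): [0,1,4], [0,2,3], [0,3,4], [1,2,3], [1,2,4]

so the chain groups are C_0 ≅ Z^5, C_1 ≅ Z^10, C_2 ≅ Z^5.

The boundary map ∂_1: C_1 → C_0 maps an edge to its endpoints' difference, ∂[p,q] = q − p. For instance
  ∂[1,3] = [3] − [1].
This gives a 5×10 integer matrix of rank 4; reducing to Smith normal form yields diagonal entries (1,1,1,1).

The boundary map ∂_2: C_2 → C_1 acts by ∂[p,q,r] = [q,r] − [p,r] + [p,q]. For instance
  ∂[0,3,4] = [3,4] − [0,4] + [0,3],
  ∂[1,2,4] = [2,4] − [1,4] + [1,2].
The 10×5 boundary matrix has rank 5 and Smith normal form diag(1,1,1,1,1).

Reading off H_k = ker ∂_k / im ∂_{k+1}:

  H_0: rank C_0 − rank ∂_1 = 5 − 4 = 1, and the invariant factors of ∂_1 are all 1, so H_0 ≅ Z.
  H_1: rank ker ∂_1 − rank ∂_2 = (10 − 4) − 5 = 1, and the invariant factors of ∂_2 are all 1, so H_1 ≅ Z.
  H_2: rank ker ∂_2 − rank ∂_3 = (5 − 5) − 0 = 0, and there is no ∂_3, so H_2 ≅ 0.

As a check, the Euler characteristic is 5 − 10 + 5 = 0, which agrees with 1 − 1 + 0 = 0.

H_0 = Z,  H_1 = Z,  H_2 = 0.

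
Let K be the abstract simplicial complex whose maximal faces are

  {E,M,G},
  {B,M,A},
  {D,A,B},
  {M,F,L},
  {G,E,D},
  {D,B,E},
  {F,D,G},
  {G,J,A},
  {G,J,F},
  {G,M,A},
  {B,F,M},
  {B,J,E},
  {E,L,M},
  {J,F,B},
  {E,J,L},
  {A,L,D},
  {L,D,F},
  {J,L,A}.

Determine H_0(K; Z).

H_0 ≅ Z.

We work with the vertex ordering A < B < D < E < F < G < J < L < M. The simplices of K, each written with vertices in increasing order, are:

  0-simplices (9): A, B, D, E, F, G, J, L, M
  1-simplices (27): AB, AD, AG, AJ, AL, AM, BD, BE, BF, BJ, BM, DE, DF, DG, DL, EG, EJ, EL, EM, FG, FJ, FL, FM, GJ, GM, JL, LM
  2-simplices (18): ABD, ABM, ADL, AGJ, AGM, AJL, BDE, BEJ, BFJ, BFM, DEG, DFG, DFL, EGM, EJL, ELM, FGJ, FLM

so the chain groups are C_0 ≅ Z^9, C_1 ≅ Z^27, C_2 ≅ Z^18.

Boundary ∂_1: C_1 → C_0 sends each edge [p,q] (with p < q) to q − p. For instance
  ∂EG = G − E.
This gives a 9×27 integer matrix of rank 8; reducing to Smith normal form yields diagonal entries (1,1,1,1,1,1,1,1).

The boundary map ∂_2: C_2 → C_1 acts by ∂[p,q,r] = [q,r] − [p,r] + [p,q]. For instance
  ∂BFJ = FJ − BJ + BF,
  ∂DFG = FG − DG + DF.
This gives a 27×18 integer matrix of rank 17; reducing to Smith normal form yields diagonal entries (1,1,1,1,1,1,1,1,1,1,1,1,1,1,1,1,1).

From H_k ≅ ker(∂_k) / im(∂_{k+1}) we obtain:

  H_0: rank C_0 − rank ∂_1 = 9 − 8 = 1, and the invariant factors of ∂_1 are all 1, so H_0 ≅ Z.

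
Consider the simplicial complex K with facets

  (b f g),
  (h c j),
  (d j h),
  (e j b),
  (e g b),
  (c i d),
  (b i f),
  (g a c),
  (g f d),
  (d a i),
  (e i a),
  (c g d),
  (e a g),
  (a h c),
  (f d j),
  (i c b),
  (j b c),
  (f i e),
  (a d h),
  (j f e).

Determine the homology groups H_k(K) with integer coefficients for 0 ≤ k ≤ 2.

We work with the vertex ordering a < b < c < d < e < f < g < h < i < j. The simplices of K, each written with vertices in increasing order, are:

  0-simplices (10): a, b, c, d, e, f, g, h, i, j
  1-simplices (30): ac, ad, ae, ag, ah, ai, bc, be, bf, bg, bi, bj, cd, cg, ch, ci, cj, df, dg, dh, di, dj, ef, eg, ei, ej, fg, fi, fj, hj
  2-simplices (20): acg, ach, adh, adi, aeg, aei, bci, bcj, beg, bej, bfg, bfi, cdg, cdi, chj, dfg, dfj, dhj, efi, efj

Hence C_0 ≅ Z^10, C_1 ≅ Z^30, C_2 ≅ Z^20.

∂_1: C_1 → C_0 sends each edge [p,q] (with p < q) to q − p.
As a 10×30 matrix over Z this has rank 9, with invariant factors (1,1,1,1,1,1,1,1,1).

∂_2: C_2 → C_1 sends each 2-simplex [p,q,r] to [q,r] − [p,r] + [p,q]. For instance
  ∂bcj = cj − bj + bc,
  ∂aei = ei − ai + ae.
The resulting 30×20 matrix has rank 20, and its Smith normal form has invariant factors (1,1,1,1,1,1,1,1,1,1,1,1,1,1,1,1,1,1,1,2).

From H_k ≅ ker(∂_k) / im(∂_{k+1}) we obtain:

  H_0: rank C_0 − rank ∂_1 = 10 − 9 = 1, and the invariant factors of ∂_1 are all 1, so H_0 = Z.
  H_1: rank ker ∂_1 − rank ∂_2 = (30 − 9) − 20 = 1, and ∂_2 has invariant factor 2 > 1, so H_1 = Z × Z/2.
  H_2: rank ker ∂_2 − rank ∂_3 = (20 − 20) − 0 = 0, and there is no ∂_3, so H_2 = 0.

H_0 = Z,  H_1 = Z × Z/2,  H_2 = 0.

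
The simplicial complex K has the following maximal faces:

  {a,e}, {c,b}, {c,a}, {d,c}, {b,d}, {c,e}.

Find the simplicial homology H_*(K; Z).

Order the vertices as a < b < c < d < e. Listing each simplex with vertices in this order, K has dimension 1 with simplices:

  0-simplices (5): a, b, c, d, e
  1-simplices (6): ac, ae, bc, bd, cd, ce

so the chain groups are C_0 ≅ Z^5, C_1 ≅ Z^6.

Boundary ∂_1: C_1 → C_0 sends each edge [p,q] (with p < q) to q − p. For instance
  ∂ac = c − a.
The resulting 5×6 matrix has rank 4, and its Smith normal form has invariant factors (1,1,1,1).

Computing H_k = (kernel of ∂_k) / (image of ∂_{k+1}):

  H_0: rank C_0 − rank ∂_1 = 5 − 4 = 1, and the invariant factors of ∂_1 are all 1, so H_0 ≅ Z.
  H_1: rank ker ∂_1 − rank ∂_2 = (6 − 4) − 0 = 2, and there is no ∂_2, so H_1 ≅ Z^2.

H_0 ≅ Z,  H_1 ≅ Z^2.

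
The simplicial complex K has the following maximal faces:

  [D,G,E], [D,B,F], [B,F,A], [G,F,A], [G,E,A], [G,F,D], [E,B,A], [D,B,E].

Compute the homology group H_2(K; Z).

We work with the vertex ordering A < B < D < E < F < G. The simplices of K, each written with vertices in increasing order, are:

  0-simplices (6): A, B, D, E, F, G
  1-simplices (12): AB, AE, AF, AG, BD, BE, BF, DE, DF, DG, EG, FG
  2-simplices (8): ABE, ABF, AEG, AFG, BDE, BDF, DEG, DFG

so the chain groups are C_0 ≅ Z^6, C_1 ≅ Z^12, C_2 ≅ Z^8.

Boundary ∂_1: C_1 → C_0 maps an edge to its endpoints' difference, ∂[p,q] = q − p.
The 6×12 boundary matrix has rank 5 and Smith normal form diag(1,1,1,1,1).

∂_2: C_2 → C_1 acts by ∂[p,q,r] = [q,r] − [p,r] + [p,q]. For instance
  ∂BDF = DF − BF + BD,
  ∂AFG = FG − AG + AF.
As a 12×8 matrix over Z this has rank 7, with invariant factors (1,1,1,1,1,1,1).

Now H_k = ker ∂_k / im ∂_{k+1}, so:

  H_2: rank ker ∂_2 − rank ∂_3 = (8 − 7) − 0 = 1, and there is no ∂_3, so H_2 ≅ Z.

H_2 ≅ Z.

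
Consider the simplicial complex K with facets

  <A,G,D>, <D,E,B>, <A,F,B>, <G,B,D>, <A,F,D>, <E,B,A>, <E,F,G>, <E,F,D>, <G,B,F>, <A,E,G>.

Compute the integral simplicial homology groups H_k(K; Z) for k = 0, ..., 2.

H_0 = Z,  H_1 = Z/2Z,  H_2 = 0.

Order the vertices as A < B < D < E < F < G. Listing each simplex with vertices in this order, K has dimension 2 with simplices:

  0-simplices (6): A, B, D, E, F, G
  1-simplices (15): AB, AD, AE, AF, AG, BD, BE, BF, BG, DE, DF, DG, EF, EG, FG
  2-simplices (10): ABE, ABF, ADF, ADG, AEG, BDE, BDG, BFG, DEF, EFG

Hence C_0 ≅ Z^6, C_1 ≅ Z^15, C_2 ≅ Z^10.

The boundary map ∂_1: C_1 → C_0 sends each edge [p,q] (with p < q) to q − p. For instance
  ∂FG = G − F.
This gives a 6×15 integer matrix of rank 5; reducing to Smith normal form yields diagonal entries (1,1,1,1,1).

The boundary map ∂_2: C_2 → C_1 sends each 2-simplex [p,q,r] to [q,r] − [p,r] + [p,q]. For instance
  ∂EFG = FG − EG + EF,
  ∂ADG = DG − AG + AD.
The resulting 15×10 matrix has rank 10, and its Smith normal form has invariant factors (1,1,1,1,1,1,1,1,1,2).

Computing H_k = (kernel of ∂_k) / (image of ∂_{k+1}):

  H_0: rank C_0 − rank ∂_1 = 6 − 5 = 1, and the invariant factors of ∂_1 are all 1, so H_0 = Z.
  H_1: rank ker ∂_1 − rank ∂_2 = (15 − 5) − 10 = 0, and ∂_2 has invariant factor 2 > 1, so H_1 = Z/2Z.
  H_2: rank ker ∂_2 − rank ∂_3 = (10 − 10) − 0 = 0, and there is no ∂_3, so H_2 = 0.

(K is a triangulation of the real projective plane RP^2.)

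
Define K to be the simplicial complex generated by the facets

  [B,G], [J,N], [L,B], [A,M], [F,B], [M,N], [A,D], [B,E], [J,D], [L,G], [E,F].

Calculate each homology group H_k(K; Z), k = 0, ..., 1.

H_0 = Z^2,  H_1 = Z^3.

K has 10 vertices, 11 edges.
rank ∂_0 = 0, rank ∂_1 = 8 ⇒ b_0 = 10 − 0 − 8 = 2; all invariant factors of ∂_1 are 1 so no torsion. So H_0 = Z^2.
rank ∂_1 = 8, rank ∂_2 = 0 ⇒ b_1 = 11 − 8 − 0 = 3. So H_1 = Z^3.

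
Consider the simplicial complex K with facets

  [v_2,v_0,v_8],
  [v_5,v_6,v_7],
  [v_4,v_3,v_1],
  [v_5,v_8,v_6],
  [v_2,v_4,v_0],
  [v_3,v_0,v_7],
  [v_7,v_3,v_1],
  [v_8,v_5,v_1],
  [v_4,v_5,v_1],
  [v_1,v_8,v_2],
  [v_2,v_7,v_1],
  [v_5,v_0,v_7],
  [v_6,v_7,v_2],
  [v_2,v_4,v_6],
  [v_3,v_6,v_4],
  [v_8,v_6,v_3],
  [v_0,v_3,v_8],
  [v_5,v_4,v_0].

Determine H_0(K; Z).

Take the total order v_0 < v_1 < v_2 < v_3 < v_4 < v_5 < v_6 < v_7 < v_8 on the vertex set. Then K (dimension 2) consists of the simplices:

  0-simplices (9): [v_0], [v_1], [v_2], [v_3], [v_4], [v_5], [v_6], [v_7], [v_8]
  1-simplices (27): (27 of them)
  2-simplices (18): (18 of them)

Hence C_0 ≅ Z^9, C_1 ≅ Z^27, C_2 ≅ Z^18.

Boundary ∂_1: C_1 → C_0 is given by ∂[p,q] = [q] − [p]. For instance
  ∂[v_1,v_7] = [v_7] − [v_1].
As a 9×27 matrix over Z this has rank 8, with invariant factors (1,1,1,1,1,1,1,1).

∂_2: C_2 → C_1 acts by ∂[p,q,r] = [q,r] − [p,r] + [p,q]. For instance
  ∂[v_0,v_2,v_4] = [v_2,v_4] − [v_0,v_4] + [v_0,v_2],
  ∂[v_0,v_4,v_5] = [v_4,v_5] − [v_0,v_5] + [v_0,v_4].
The resulting 27×18 matrix has rank 17, and its Smith normal form has invariant factors (1,1,1,1,1,1,1,1,1,1,1,1,1,1,1,1,1).

Computing H_k = (kernel of ∂_k) / (image of ∂_{k+1}):

  H_0: rank C_0 − rank ∂_1 = 9 − 8 = 1, and the invariant factors of ∂_1 are all 1, so H_0 ≅ Z.

H_0 = Z.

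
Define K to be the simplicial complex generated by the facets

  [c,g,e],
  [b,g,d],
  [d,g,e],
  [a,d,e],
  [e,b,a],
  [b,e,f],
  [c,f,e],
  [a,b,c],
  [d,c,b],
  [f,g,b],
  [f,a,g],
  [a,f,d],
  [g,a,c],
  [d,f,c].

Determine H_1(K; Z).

Take the total order a < b < c < d < e < f < g on the vertex set. Then K (dimension 2) consists of the simplices:

  0-simplices (7): a, b, c, d, e, f, g
  1-simplices (21): ab, ac, ad, ae, af, ag, bc, bd, be, bf, bg, cd, ce, cf, cg, de, df, dg, ef, eg, fg
  2-simplices (14): abc, abe, acg, ade, adf, afg, bcd, bdg, bef, bfg, cdf, cef, ceg, deg

giving chain groups C_0 ≅ Z^7, C_1 ≅ Z^21, C_2 ≅ Z^14.

∂_1: C_1 → C_0 sends each edge [p,q] (with p < q) to q − p. For instance
  ∂bd = d − b.
The 7×21 boundary matrix has rank 6 and Smith normal form diag(1,1,1,1,1,1).

The boundary map ∂_2: C_2 → C_1 sends each 2-simplex [p,q,r] to [q,r] − [p,r] + [p,q]. For instance
  ∂abc = bc − ac + ab,
  ∂adf = df − af + ad.
The 21×14 boundary matrix has rank 13 and Smith normal form diag(1,1,1,1,1,1,1,1,1,1,1,1,1).

From H_k ≅ ker(∂_k) / im(∂_{k+1}) we obtain:

  H_1: rank ker ∂_1 − rank ∂_2 = (21 − 6) − 13 = 2, and the invariant factors of ∂_2 are all 1, so H_1 ≅ Z^2.

H_1 ≅ Z^2.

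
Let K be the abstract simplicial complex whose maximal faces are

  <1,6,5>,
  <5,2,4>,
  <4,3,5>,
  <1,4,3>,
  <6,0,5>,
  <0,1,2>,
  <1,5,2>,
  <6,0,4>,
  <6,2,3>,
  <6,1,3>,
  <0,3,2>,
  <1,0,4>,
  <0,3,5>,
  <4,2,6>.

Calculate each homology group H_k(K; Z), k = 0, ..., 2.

We work with the vertex ordering 0 < 1 < 2 < 3 < 4 < 5 < 6. The simplices of K, each written with vertices in increasing order, are:

  0-simplices (7): [0], [1], [2], [3], [4], [5], [6]
  1-simplices (21): [0,1], [0,2], [0,3], [0,4], [0,5], [0,6], [1,2], [1,3], [1,4], [1,5], [1,6], [2,3], [2,4], [2,5], [2,6], [3,4], [3,5], [3,6], [4,5], [4,6], [5,6]
  2-simplices (14): [0,1,2], [0,1,4], [0,2,3], [0,3,5], [0,4,6], [0,5,6], [1,2,5], [1,3,4], [1,3,6], [1,5,6], [2,3,6], [2,4,5], [2,4,6], [3,4,5]

so the chain groups are C_0 ≅ Z^7, C_1 ≅ Z^21, C_2 ≅ Z^14.

Boundary ∂_1: C_1 → C_0 maps an edge to its endpoints' difference, ∂[p,q] = q − p.
The 7×21 boundary matrix has rank 6 and Smith normal form diag(1,1,1,1,1,1).

∂_2: C_2 → C_1 sends each 2-simplex [p,q,r] to [q,r] − [p,r] + [p,q]. For instance
  ∂[0,1,2] = [1,2] − [0,2] + [0,1],
  ∂[1,5,6] = [5,6] − [1,6] + [1,5].
This gives a 21×14 integer matrix of rank 13; reducing to Smith normal form yields diagonal entries (1,1,1,1,1,1,1,1,1,1,1,1,1).

Now H_k = ker ∂_k / im ∂_{k+1}, so:

  H_0: rank C_0 − rank ∂_1 = 7 − 6 = 1, and the invariant factors of ∂_1 are all 1, so H_0 ≅ Z.
  H_1: rank ker ∂_1 − rank ∂_2 = (21 − 6) − 13 = 2, and the invariant factors of ∂_2 are all 1, so H_1 ≅ Z^2.
  H_2: rank ker ∂_2 − rank ∂_3 = (14 − 13) − 0 = 1, and there is no ∂_3, so H_2 ≅ Z.

As a check, the Euler characteristic is 7 − 21 + 14 = 0, which agrees with 1 − 2 + 1 = 0.
(K is a triangulation of the torus T^2.)

H_0 ≅ Z,  H_1 ≅ Z^2,  H_2 ≅ Z.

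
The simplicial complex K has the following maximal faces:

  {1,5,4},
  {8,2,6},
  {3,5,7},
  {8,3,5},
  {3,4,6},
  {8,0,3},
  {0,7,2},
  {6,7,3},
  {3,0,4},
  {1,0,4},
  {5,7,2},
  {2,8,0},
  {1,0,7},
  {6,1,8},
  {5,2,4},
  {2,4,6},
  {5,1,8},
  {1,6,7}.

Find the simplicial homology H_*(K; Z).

Take the total order 0 < 1 < 2 < 3 < 4 < 5 < 6 < 7 < 8 on the vertex set. Then K (dimension 2) consists of the simplices:

  0-simplices (9): [0], [1], [2], [3], [4], [5], [6], [7], [8]
  1-simplices (27): (27 of them)
  2-simplices (18): [0,1,4], [0,1,7], [0,2,7], [0,2,8], [0,3,4], [0,3,8], [1,4,5], [1,5,8], [1,6,7], [1,6,8], [2,4,5], [2,4,6], [2,5,7], [2,6,8], [3,4,6], [3,5,7], [3,5,8], [3,6,7]

Hence C_0 ≅ Z^9, C_1 ≅ Z^27, C_2 ≅ Z^18.

The boundary map ∂_1: C_1 → C_0 is given by ∂[p,q] = [q] − [p].
This gives a 9×27 integer matrix of rank 8; reducing to Smith normal form yields diagonal entries (1,1,1,1,1,1,1,1).

The boundary map ∂_2: C_2 → C_1 maps a triangle to the signed sum of its edges. For instance
  ∂[1,5,8] = [5,8] − [1,8] + [1,5],
  ∂[1,6,8] = [6,8] − [1,8] + [1,6].
The resulting 27×18 matrix has rank 17, and its Smith normal form has invariant factors (1,1,1,1,1,1,1,1,1,1,1,1,1,1,1,1,1).

Now H_k = ker ∂_k / im ∂_{k+1}, so:

  H_0: rank C_0 − rank ∂_1 = 9 − 8 = 1, and the invariant factors of ∂_1 are all 1, so H_0 ≅ Z.
  H_1: rank ker ∂_1 − rank ∂_2 = (27 − 8) − 17 = 2, and the invariant factors of ∂_2 are all 1, so H_1 ≅ Z^2.
  H_2: rank ker ∂_2 − rank ∂_3 = (18 − 17) − 0 = 1, and there is no ∂_3, so H_2 ≅ Z.

As a check, the Euler characteristic is 9 − 27 + 18 = 0, which agrees with 1 − 2 + 1 = 0.

H_0 ≅ Z,  H_1 ≅ Z^2,  H_2 ≅ Z.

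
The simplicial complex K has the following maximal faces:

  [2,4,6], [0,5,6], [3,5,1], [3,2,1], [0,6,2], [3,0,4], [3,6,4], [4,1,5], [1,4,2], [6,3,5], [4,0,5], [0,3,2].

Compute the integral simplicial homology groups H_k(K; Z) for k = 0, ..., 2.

H_0 = Z,  H_1 = Z/2Z,  H_2 = 0.

Order the vertices as 0 < 1 < 2 < 3 < 4 < 5 < 6. Listing each simplex with vertices in this order, K has dimension 2 with simplices:

  0-simplices (7): [0], [1], [2], [3], [4], [5], [6]
  1-simplices (18): [0,2], [0,3], [0,4], [0,5], [0,6], [1,2], [1,3], [1,4], [1,5], [2,3], [2,4], [2,6], [3,4], [3,5], [3,6], [4,5], [4,6], [5,6]
  2-simplices (12): [0,2,3], [0,2,6], [0,3,4], [0,4,5], [0,5,6], [1,2,3], [1,2,4], [1,3,5], [1,4,5], [2,4,6], [3,4,6], [3,5,6]

giving chain groups C_0 ≅ Z^7, C_1 ≅ Z^18, C_2 ≅ Z^12.

The boundary map ∂_1: C_1 → C_0 sends each edge [p,q] (with p < q) to q − p. For instance
  ∂[4,6] = [6] − [4].
This gives a 7×18 integer matrix of rank 6; reducing to Smith normal form yields diagonal entries (1,1,1,1,1,1).

Boundary ∂_2: C_2 → C_1 maps a triangle to the signed sum of its edges. For instance
  ∂[0,2,3] = [2,3] − [0,3] + [0,2],
  ∂[1,2,4] = [2,4] − [1,4] + [1,2].
As a 18×12 matrix over Z this has rank 12, with invariant factors (1,1,1,1,1,1,1,1,1,1,1,2).

From H_k ≅ ker(∂_k) / im(∂_{k+1}) we obtain:

  H_0: rank C_0 − rank ∂_1 = 7 − 6 = 1, and the invariant factors of ∂_1 are all 1, so H_0 = Z.
  H_1: rank ker ∂_1 − rank ∂_2 = (18 − 6) − 12 = 0, and ∂_2 has invariant factor 2 > 1, so H_1 = Z/2Z.
  H_2: rank ker ∂_2 − rank ∂_3 = (12 − 12) − 0 = 0, and there is no ∂_3, so H_2 = 0.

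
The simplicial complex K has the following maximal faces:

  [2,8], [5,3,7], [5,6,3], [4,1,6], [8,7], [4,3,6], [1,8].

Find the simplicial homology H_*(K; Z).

H_0 ≅ Z,  H_1 ≅ Z,  H_2 = 0.

We work with the vertex ordering 1 < 2 < 3 < 4 < 5 < 6 < 7 < 8. The simplices of K, each written with vertices in increasing order, are:

  0-simplices (8): [1], [2], [3], [4], [5], [6], [7], [8]
  1-simplices (12): [1,4], [1,6], [1,8], [2,8], [3,4], [3,5], [3,6], [3,7], [4,6], [5,6], [5,7], [7,8]
  2-simplices (4): [1,4,6], [3,4,6], [3,5,6], [3,5,7]

so the chain groups are C_0 ≅ Z^8, C_1 ≅ Z^12, C_2 ≅ Z^4.

Boundary ∂_1: C_1 → C_0 sends each edge [p,q] (with p < q) to q − p. For instance
  ∂[3,5] = [5] − [3].
The resulting 8×12 matrix has rank 7, and its Smith normal form has invariant factors (1,1,1,1,1,1,1).

Boundary ∂_2: C_2 → C_1 sends each 2-simplex [p,q,r] to [q,r] − [p,r] + [p,q]. For instance
  ∂[3,5,6] = [5,6] − [3,6] + [3,5],
  ∂[3,5,7] = [5,7] − [3,7] + [3,5].
The 12×4 boundary matrix has rank 4 and Smith normal form diag(1,1,1,1).

From H_k ≅ ker(∂_k) / im(∂_{k+1}) we obtain:

  H_0: rank C_0 − rank ∂_1 = 8 − 7 = 1, and the invariant factors of ∂_1 are all 1, so H_0 = Z.
  H_1: rank ker ∂_1 − rank ∂_2 = (12 − 7) − 4 = 1, and the invariant factors of ∂_2 are all 1, so H_1 = Z.
  H_2: rank ker ∂_2 − rank ∂_3 = (4 − 4) − 0 = 0, and there is no ∂_3, so H_2 = 0.

As a check, the Euler characteristic is 8 − 12 + 4 = 0, which agrees with 1 − 1 + 0 = 0.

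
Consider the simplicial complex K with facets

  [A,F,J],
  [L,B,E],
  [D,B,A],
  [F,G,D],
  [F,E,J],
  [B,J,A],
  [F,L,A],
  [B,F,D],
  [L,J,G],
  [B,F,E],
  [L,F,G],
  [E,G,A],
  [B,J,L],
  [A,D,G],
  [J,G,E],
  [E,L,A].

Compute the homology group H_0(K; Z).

K has 8 vertices, 24 edges, 16 triangles.
rank ∂_0 = 0, rank ∂_1 = 7 ⇒ b_0 = 8 − 0 − 7 = 1; all invariant factors of ∂_1 are 1 so no torsion. So H_0 ≅ Z.

H_0 ≅ Z.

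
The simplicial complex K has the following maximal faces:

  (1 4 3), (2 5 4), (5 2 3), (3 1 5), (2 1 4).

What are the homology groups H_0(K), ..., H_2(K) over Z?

K has 5 vertices, 10 edges, 5 triangles.
rank ∂_0 = 0, rank ∂_1 = 4 ⇒ b_0 = 5 − 0 − 4 = 1; all invariant factors of ∂_1 are 1 so no torsion. So H_0 = Z.
rank ∂_1 = 4, rank ∂_2 = 5 ⇒ b_1 = 10 − 4 − 5 = 1; all invariant factors of ∂_2 are 1 so no torsion. So H_1 = Z.
rank ∂_2 = 5, rank ∂_3 = 0 ⇒ b_2 = 5 − 5 − 0 = 0. So H_2 = 0.

H_0 = Z,  H_1 = Z,  H_2 = 0.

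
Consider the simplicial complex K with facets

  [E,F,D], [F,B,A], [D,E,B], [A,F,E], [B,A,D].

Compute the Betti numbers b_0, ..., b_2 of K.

Take the total order A < B < D < E < F on the vertex set. Then K (dimension 2) consists of the simplices:

  0-simplices (5): A, B, D, E, F
  1-simplices (10): AB, AD, AE, AF, BD, BE, BF, DE, DF, EF
  2-simplices (5): ABD, ABF, AEF, BDE, DEF

Hence C_0 ≅ Z^5, C_1 ≅ Z^10, C_2 ≅ Z^5.

The boundary map ∂_1: C_1 → C_0 is given by ∂[p,q] = [q] − [p].
The 5×10 boundary matrix has rank 4 and Smith normal form diag(1,1,1,1).

The boundary map ∂_2: C_2 → C_1 acts by ∂[p,q,r] = [q,r] − [p,r] + [p,q]. For instance
  ∂ABF = BF − AF + AB,
  ∂DEF = EF − DF + DE.
This gives a 10×5 integer matrix of rank 5; reducing to Smith normal form yields diagonal entries (1,1,1,1,1).

From H_k ≅ ker(∂_k) / im(∂_{k+1}) we obtain:

  H_0: rank C_0 − rank ∂_1 = 5 − 4 = 1, and the invariant factors of ∂_1 are all 1, so H_0 ≅ Z.
  H_1: rank ker ∂_1 − rank ∂_2 = (10 − 4) − 5 = 1, and the invariant factors of ∂_2 are all 1, so H_1 ≅ Z.
  H_2: rank ker ∂_2 − rank ∂_3 = (5 − 5) − 0 = 0, and there is no ∂_3, so H_2 ≅ 0.

(K is a triangulation of the Möbius band.)

Hence the Betti numbers are b_0 = 1, b_1 = 1, b_2 = 0.

b_0 = 1, b_1 = 1, b_2 = 0.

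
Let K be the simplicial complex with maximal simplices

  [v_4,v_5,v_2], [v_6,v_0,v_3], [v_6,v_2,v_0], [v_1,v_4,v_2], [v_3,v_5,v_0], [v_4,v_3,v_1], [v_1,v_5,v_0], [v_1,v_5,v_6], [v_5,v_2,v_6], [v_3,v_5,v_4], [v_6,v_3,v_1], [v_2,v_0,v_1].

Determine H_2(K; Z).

H_2 ≅ 0.

K has 7 vertices, 18 edges, 12 triangles.
rank ∂_2 = 12, rank ∂_3 = 0 ⇒ b_2 = 12 − 12 − 0 = 0. So H_2 ≅ 0.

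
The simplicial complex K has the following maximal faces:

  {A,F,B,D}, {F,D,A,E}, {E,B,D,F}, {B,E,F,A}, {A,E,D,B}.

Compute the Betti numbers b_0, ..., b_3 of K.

b_0 = 1, b_1 = 0, b_2 = 0, b_3 = 1.

K has 5 vertices, 10 edges, 10 triangles, 5 3-simplices.
rank ∂_0 = 0, rank ∂_1 = 4 ⇒ b_0 = 5 − 0 − 4 = 1; all invariant factors of ∂_1 are 1 so no torsion. So H_0 ≅ Z.
rank ∂_1 = 4, rank ∂_2 = 6 ⇒ b_1 = 10 − 4 − 6 = 0; all invariant factors of ∂_2 are 1 so no torsion. So H_1 ≅ 0.
rank ∂_2 = 6, rank ∂_3 = 4 ⇒ b_2 = 10 − 6 − 4 = 0; all invariant factors of ∂_3 are 1 so no torsion. So H_2 ≅ 0.
rank ∂_3 = 4, rank ∂_4 = 0 ⇒ b_3 = 5 − 4 − 0 = 1. So H_3 ≅ Z.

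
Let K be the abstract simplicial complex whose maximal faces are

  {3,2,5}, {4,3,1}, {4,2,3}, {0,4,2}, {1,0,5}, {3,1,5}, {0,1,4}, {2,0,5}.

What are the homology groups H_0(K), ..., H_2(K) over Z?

K has 6 vertices, 12 edges, 8 triangles.
rank ∂_0 = 0, rank ∂_1 = 5 ⇒ b_0 = 6 − 0 − 5 = 1; all invariant factors of ∂_1 are 1 so no torsion. So H_0 = Z.
rank ∂_1 = 5, rank ∂_2 = 7 ⇒ b_1 = 12 − 5 − 7 = 0; all invariant factors of ∂_2 are 1 so no torsion. So H_1 = 0.
rank ∂_2 = 7, rank ∂_3 = 0 ⇒ b_2 = 8 − 7 − 0 = 1. So H_2 = Z.

H_0 = Z,  H_1 = 0,  H_2 = Z.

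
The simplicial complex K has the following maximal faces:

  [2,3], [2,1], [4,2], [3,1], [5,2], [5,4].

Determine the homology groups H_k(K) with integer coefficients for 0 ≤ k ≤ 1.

H_0 = Z,  H_1 = Z^2.

Take the total order 1 < 2 < 3 < 4 < 5 on the vertex set. Then K (dimension 1) consists of the simplices:

  0-simplices (5): [1], [2], [3], [4], [5]
  1-simplices (6): [1,2], [1,3], [2,3], [2,4], [2,5], [4,5]

so the chain groups are C_0 ≅ Z^5, C_1 ≅ Z^6.

∂_1: C_1 → C_0 sends each edge [p,q] (with p < q) to q − p. For instance
  ∂[2,4] = [4] − [2].
The resulting 5×6 matrix has rank 4, and its Smith normal form has invariant factors (1,1,1,1).

From H_k ≅ ker(∂_k) / im(∂_{k+1}) we obtain:

  H_0: rank C_0 − rank ∂_1 = 5 − 4 = 1, and the invariant factors of ∂_1 are all 1, so H_0 = Z.
  H_1: rank ker ∂_1 − rank ∂_2 = (6 − 4) − 0 = 2, and there is no ∂_2, so H_1 = Z^2.

As a check, the Euler characteristic is 5 − 6 = -1, which agrees with 1 − 2 = -1.
(K is a triangulation of a wedge of 2 circles.)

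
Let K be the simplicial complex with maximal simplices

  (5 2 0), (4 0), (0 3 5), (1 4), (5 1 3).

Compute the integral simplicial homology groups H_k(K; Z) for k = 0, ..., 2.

H_0 ≅ Z,  H_1 ≅ Z,  H_2 = 0.

We work with the vertex ordering 0 < 1 < 2 < 3 < 4 < 5. The simplices of K, each written with vertices in increasing order, are:

  0-simplices (6): [0], [1], [2], [3], [4], [5]
  1-simplices (9): [0,2], [0,3], [0,4], [0,5], [1,3], [1,4], [1,5], [2,5], [3,5]
  2-simplices (3): [0,2,5], [0,3,5], [1,3,5]

so the chain groups are C_0 ≅ Z^6, C_1 ≅ Z^9, C_2 ≅ Z^3.

∂_1: C_1 → C_0 maps an edge to its endpoints' difference, ∂[p,q] = q − p.
The 6×9 boundary matrix has rank 5 and Smith normal form diag(1,1,1,1,1).

Boundary ∂_2: C_2 → C_1 acts by ∂[p,q,r] = [q,r] − [p,r] + [p,q]. For instance
  ∂[1,3,5] = [3,5] − [1,5] + [1,3],
  ∂[0,2,5] = [2,5] − [0,5] + [0,2].
This gives a 9×3 integer matrix of rank 3; reducing to Smith normal form yields diagonal entries (1,1,1).

Reading off H_k = ker ∂_k / im ∂_{k+1}:

  H_0: rank C_0 − rank ∂_1 = 6 − 5 = 1, and the invariant factors of ∂_1 are all 1, so H_0 = Z.
  H_1: rank ker ∂_1 − rank ∂_2 = (9 − 5) − 3 = 1, and the invariant factors of ∂_2 are all 1, so H_1 = Z.
  H_2: rank ker ∂_2 − rank ∂_3 = (3 − 3) − 0 = 0, and there is no ∂_3, so H_2 = 0.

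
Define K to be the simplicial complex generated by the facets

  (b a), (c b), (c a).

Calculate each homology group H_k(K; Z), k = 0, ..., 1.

H_0 = Z,  H_1 = Z.

Take the total order a < b < c on the vertex set. Then K (dimension 1) consists of the simplices:

  0-simplices (3): a, b, c
  1-simplices (3): ab, ac, bc

so the chain groups are C_0 ≅ Z^3, C_1 ≅ Z^3.

∂_1: C_1 → C_0 sends each edge [p,q] (with p < q) to q − p.
This gives a 3×3 integer matrix of rank 2; reducing to Smith normal form yields diagonal entries (1,1).

Computing H_k = (kernel of ∂_k) / (image of ∂_{k+1}):

  H_0: rank C_0 − rank ∂_1 = 3 − 2 = 1, and the invariant factors of ∂_1 are all 1, so H_0 ≅ Z.
  H_1: rank ker ∂_1 − rank ∂_2 = (3 − 2) − 0 = 1, and there is no ∂_2, so H_1 ≅ Z.

As a check, the Euler characteristic is 3 − 3 = 0, which agrees with 1 − 1 = 0.
(K is a triangulation of the circle S^1.)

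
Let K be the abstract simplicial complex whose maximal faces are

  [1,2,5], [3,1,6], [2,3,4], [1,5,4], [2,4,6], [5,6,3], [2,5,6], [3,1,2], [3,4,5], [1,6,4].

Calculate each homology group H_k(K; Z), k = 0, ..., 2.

H_0 = Z,  H_1 = Z/2,  H_2 = 0.

K has 6 vertices, 15 edges, 10 triangles.
rank ∂_0 = 0, rank ∂_1 = 5 ⇒ b_0 = 6 − 0 − 5 = 1; all invariant factors of ∂_1 are 1 so no torsion. So H_0 ≅ Z.
rank ∂_1 = 5, rank ∂_2 = 10 ⇒ b_1 = 15 − 5 − 10 = 0; ∂_2 has invariant factor(s) [2] giving torsion. So H_1 ≅ Z/2.
rank ∂_2 = 10, rank ∂_3 = 0 ⇒ b_2 = 10 − 10 − 0 = 0. So H_2 ≅ 0.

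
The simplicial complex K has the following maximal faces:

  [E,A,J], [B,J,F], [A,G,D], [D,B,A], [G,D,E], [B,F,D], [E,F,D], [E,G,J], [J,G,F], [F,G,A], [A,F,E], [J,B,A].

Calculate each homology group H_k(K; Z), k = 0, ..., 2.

H_0 = Z,  H_1 = Z/2,  H_2 = 0.

Take the total order A < B < D < E < F < G < J on the vertex set. Then K (dimension 2) consists of the simplices:

  0-simplices (7): A, B, D, E, F, G, J
  1-simplices (18): AB, AD, AE, AF, AG, AJ, BD, BF, BJ, DE, DF, DG, EF, EG, EJ, FG, FJ, GJ
  2-simplices (12): ABD, ABJ, ADG, AEF, AEJ, AFG, BDF, BFJ, DEF, DEG, EGJ, FGJ

so the chain groups are C_0 ≅ Z^7, C_1 ≅ Z^18, C_2 ≅ Z^12.

∂_1: C_1 → C_0 sends each edge [p,q] (with p < q) to q − p.
The resulting 7×18 matrix has rank 6, and its Smith normal form has invariant factors (1,1,1,1,1,1).

∂_2: C_2 → C_1 sends each 2-simplex [p,q,r] to [q,r] − [p,r] + [p,q]. For instance
  ∂AFG = FG − AG + AF,
  ∂AEF = EF − AF + AE.
As a 18×12 matrix over Z this has rank 12, with invariant factors (1,1,1,1,1,1,1,1,1,1,1,2).

From H_k ≅ ker(∂_k) / im(∂_{k+1}) we obtain:

  H_0: rank C_0 − rank ∂_1 = 7 − 6 = 1, and the invariant factors of ∂_1 are all 1, so H_0 = Z.
  H_1: rank ker ∂_1 − rank ∂_2 = (18 − 6) − 12 = 0, and ∂_2 has invariant factor 2 > 1, so H_1 = Z/2.
  H_2: rank ker ∂_2 − rank ∂_3 = (12 − 12) − 0 = 0, and there is no ∂_3, so H_2 = 0.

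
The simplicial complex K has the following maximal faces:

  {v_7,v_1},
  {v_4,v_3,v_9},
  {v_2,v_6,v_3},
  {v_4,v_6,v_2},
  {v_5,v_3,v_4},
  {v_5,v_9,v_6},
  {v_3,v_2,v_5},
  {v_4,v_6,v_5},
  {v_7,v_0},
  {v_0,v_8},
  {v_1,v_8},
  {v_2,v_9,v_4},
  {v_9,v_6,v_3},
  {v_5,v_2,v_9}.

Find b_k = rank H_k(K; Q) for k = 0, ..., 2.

Order the vertices as v_0 < v_1 < v_2 < v_3 < v_4 < v_5 < v_6 < v_7 < v_8 < v_9. Listing each simplex with vertices in this order, K has dimension 2 with simplices:

  0-simplices (10): [v_0], [v_1], [v_2], [v_3], [v_4], [v_5], [v_6], [v_7], [v_8], [v_9]
  1-simplices (19): (19 of them)
  2-simplices (10): [v_2,v_3,v_5], [v_2,v_3,v_6], [v_2,v_4,v_6], [v_2,v_4,v_9], [v_2,v_5,v_9], [v_3,v_4,v_5], [v_3,v_4,v_9], [v_3,v_6,v_9], [v_4,v_5,v_6], [v_5,v_6,v_9]

giving chain groups C_0 ≅ Z^10, C_1 ≅ Z^19, C_2 ≅ Z^10.

∂_1: C_1 → C_0 sends each edge [p,q] (with p < q) to q − p. For instance
  ∂[v_3,v_6] = [v_6] − [v_3].
The 10×19 boundary matrix has rank 8 and Smith normal form diag(1,1,1,1,1,1,1,1).

The boundary map ∂_2: C_2 → C_1 acts by ∂[p,q,r] = [q,r] − [p,r] + [p,q]. For instance
  ∂[v_2,v_4,v_9] = [v_4,v_9] − [v_2,v_9] + [v_2,v_4],
  ∂[v_3,v_4,v_9] = [v_4,v_9] − [v_3,v_9] + [v_3,v_4].
This gives a 19×10 integer matrix of rank 10; reducing to Smith normal form yields diagonal entries (1,1,1,1,1,1,1,1,1,2).

Reading off H_k = ker ∂_k / im ∂_{k+1}:

  H_0: rank C_0 − rank ∂_1 = 10 − 8 = 2, and the invariant factors of ∂_1 are all 1, so H_0 ≅ Z^2.
  H_1: rank ker ∂_1 − rank ∂_2 = (19 − 8) − 10 = 1, and ∂_2 has invariant factor 2 > 1, so H_1 ≅ Z ⊕ Z/2.
  H_2: rank ker ∂_2 − rank ∂_3 = (10 − 10) − 0 = 0, and there is no ∂_3, so H_2 ≅ 0.

(K is a triangulation of the disjoint union of the circle S^1 and the real projective plane RP^2.)

Hence the Betti numbers are b_0 = 2, b_1 = 1, b_2 = 0.

b_0 = 2, b_1 = 1, b_2 = 0.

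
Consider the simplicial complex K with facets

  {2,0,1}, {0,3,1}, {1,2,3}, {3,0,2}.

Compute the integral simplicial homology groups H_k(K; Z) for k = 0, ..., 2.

Fix the vertex order 0 < 1 < 2 < 3 and write every simplex with vertices in increasing order. Then dim K = 2 and the simplices of K are:

  0-simplices (4): [0], [1], [2], [3]
  1-simplices (6): [0,1], [0,2], [0,3], [1,2], [1,3], [2,3]
  2-simplices (4): [0,1,2], [0,1,3], [0,2,3], [1,2,3]

Hence C_0 ≅ Z^4, C_1 ≅ Z^6, C_2 ≅ Z^4.

The boundary map ∂_1: C_1 → C_0 maps an edge to its endpoints' difference, ∂[p,q] = q − p. For instance
  ∂[0,3] = [3] − [0].
The resulting 4×6 matrix has rank 3, and its Smith normal form has invariant factors (1,1,1).

The boundary map ∂_2: C_2 → C_1 sends each 2-simplex [p,q,r] to [q,r] − [p,r] + [p,q]. For instance
  ∂[0,1,3] = [1,3] − [0,3] + [0,1],
  ∂[0,2,3] = [2,3] − [0,3] + [0,2].
The resulting 6×4 matrix has rank 3, and its Smith normal form has invariant factors (1,1,1).

From H_k ≅ ker(∂_k) / im(∂_{k+1}) we obtain:

  H_0: rank C_0 − rank ∂_1 = 4 − 3 = 1, and the invariant factors of ∂_1 are all 1, so H_0 ≅ Z.
  H_1: rank ker ∂_1 − rank ∂_2 = (6 − 3) − 3 = 0, and the invariant factors of ∂_2 are all 1, so H_1 ≅ 0.
  H_2: rank ker ∂_2 − rank ∂_3 = (4 − 3) − 0 = 1, and there is no ∂_3, so H_2 ≅ Z.

H_0 = Z,  H_1 = 0,  H_2 = Z.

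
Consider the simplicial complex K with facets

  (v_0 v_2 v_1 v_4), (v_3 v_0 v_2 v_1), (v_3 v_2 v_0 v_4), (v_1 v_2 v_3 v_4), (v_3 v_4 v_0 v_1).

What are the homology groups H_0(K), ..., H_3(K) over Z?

Order the vertices as v_0 < v_1 < v_2 < v_3 < v_4. Listing each simplex with vertices in this order, K has dimension 3 with simplices:

  0-simplices (5): [v_0], [v_1], [v_2], [v_3], [v_4]
  1-simplices (10): [v_0,v_1], [v_0,v_2], [v_0,v_3], [v_0,v_4], [v_1,v_2], [v_1,v_3], [v_1,v_4], [v_2,v_3], [v_2,v_4], [v_3,v_4]
  2-simplices (10): [v_0,v_1,v_2], [v_0,v_1,v_3], [v_0,v_1,v_4], [v_0,v_2,v_3], [v_0,v_2,v_4], [v_0,v_3,v_4], [v_1,v_2,v_3], [v_1,v_2,v_4], [v_1,v_3,v_4], [v_2,v_3,v_4]
  3-simplices (5): [v_0,v_1,v_2,v_3], [v_0,v_1,v_2,v_4], [v_0,v_1,v_3,v_4], [v_0,v_2,v_3,v_4], [v_1,v_2,v_3,v_4]

giving chain groups C_0 ≅ Z^5, C_1 ≅ Z^10, C_2 ≅ Z^10, C_3 ≅ Z^5.

∂_1: C_1 → C_0 is given by ∂[p,q] = [q] − [p].
As a 5×10 matrix over Z this has rank 4, with invariant factors (1,1,1,1).

Boundary ∂_2: C_2 → C_1 maps a triangle to the signed sum of its edges. For instance
  ∂[v_1,v_2,v_3] = [v_2,v_3] − [v_1,v_3] + [v_1,v_2],
  ∂[v_2,v_3,v_4] = [v_3,v_4] − [v_2,v_4] + [v_2,v_3].
The 10×10 boundary matrix has rank 6 and Smith normal form diag(1,1,1,1,1,1).

∂_3: C_3 → C_2 sends each 3-simplex σ to the alternating sum Σ_i (−1)^i (σ with its i-th vertex removed). For instance
  ∂[v_0,v_2,v_3,v_4] = [v_2,v_3,v_4] − [v_0,v_3,v_4] + [v_0,v_2,v_4] − [v_0,v_2,v_3],
  ∂[v_0,v_1,v_2,v_4] = [v_1,v_2,v_4] − [v_0,v_2,v_4] + [v_0,v_1,v_4] − [v_0,v_1,v_2].
As a 10×5 matrix over Z this has rank 4, with invariant factors (1,1,1,1).

Computing H_k = (kernel of ∂_k) / (image of ∂_{k+1}):

  H_0: rank C_0 − rank ∂_1 = 5 − 4 = 1, and the invariant factors of ∂_1 are all 1, so H_0 ≅ Z.
  H_1: rank ker ∂_1 − rank ∂_2 = (10 − 4) − 6 = 0, and the invariant factors of ∂_2 are all 1, so H_1 ≅ 0.
  H_2: rank ker ∂_2 − rank ∂_3 = (10 − 6) − 4 = 0, and the invariant factors of ∂_3 are all 1, so H_2 ≅ 0.
  H_3: rank ker ∂_3 − rank ∂_4 = (5 − 4) − 0 = 1, and there is no ∂_4, so H_3 ≅ Z.

(K is a triangulation of the 3-sphere S^3.)

H_0 ≅ Z,  H_1 = 0,  H_2 = 0,  H_3 ≅ Z.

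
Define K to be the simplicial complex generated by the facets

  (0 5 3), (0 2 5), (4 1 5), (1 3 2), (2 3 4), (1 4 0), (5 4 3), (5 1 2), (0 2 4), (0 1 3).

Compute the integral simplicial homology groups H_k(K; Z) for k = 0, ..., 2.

We work with the vertex ordering 0 < 1 < 2 < 3 < 4 < 5. The simplices of K, each written with vertices in increasing order, are:

  0-simplices (6): [0], [1], [2], [3], [4], [5]
  1-simplices (15): [0,1], [0,2], [0,3], [0,4], [0,5], [1,2], [1,3], [1,4], [1,5], [2,3], [2,4], [2,5], [3,4], [3,5], [4,5]
  2-simplices (10): [0,1,3], [0,1,4], [0,2,4], [0,2,5], [0,3,5], [1,2,3], [1,2,5], [1,4,5], [2,3,4], [3,4,5]

so the chain groups are C_0 ≅ Z^6, C_1 ≅ Z^15, C_2 ≅ Z^10.

∂_1: C_1 → C_0 is given by ∂[p,q] = [q] − [p]. For instance
  ∂[2,4] = [4] − [2].
The 6×15 boundary matrix has rank 5 and Smith normal form diag(1,1,1,1,1).

Boundary ∂_2: C_2 → C_1 acts by ∂[p,q,r] = [q,r] − [p,r] + [p,q]. For instance
  ∂[0,1,4] = [1,4] − [0,4] + [0,1],
  ∂[1,4,5] = [4,5] − [1,5] + [1,4].
This gives a 15×10 integer matrix of rank 10; reducing to Smith normal form yields diagonal entries (1,1,1,1,1,1,1,1,1,2).

Reading off H_k = ker ∂_k / im ∂_{k+1}:

  H_0: rank C_0 − rank ∂_1 = 6 − 5 = 1, and the invariant factors of ∂_1 are all 1, so H_0 ≅ Z.
  H_1: rank ker ∂_1 − rank ∂_2 = (15 − 5) − 10 = 0, and ∂_2 has invariant factor 2 > 1, so H_1 ≅ Z_2.
  H_2: rank ker ∂_2 − rank ∂_3 = (10 − 10) − 0 = 0, and there is no ∂_3, so H_2 ≅ 0.

H_0 ≅ Z,  H_1 ≅ Z_2,  H_2 = 0.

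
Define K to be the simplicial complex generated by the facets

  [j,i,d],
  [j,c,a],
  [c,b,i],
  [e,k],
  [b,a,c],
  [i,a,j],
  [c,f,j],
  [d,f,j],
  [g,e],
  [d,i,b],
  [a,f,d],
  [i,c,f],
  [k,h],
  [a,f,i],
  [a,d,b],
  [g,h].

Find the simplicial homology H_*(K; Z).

H_0 = Z^2,  H_1 = Z ⊕ Z/2,  H_2 = 0.

Fix the vertex order a < b < c < d < e < f < g < h < i < j < k and write every simplex with vertices in increasing order. Then dim K = 2 and the simplices of K are:

  0-simplices (11): a, b, c, d, e, f, g, h, i, j, k
  1-simplices (22): ab, ac, ad, af, ai, aj, bc, bd, bi, cf, ci, cj, df, di, dj, eg, ek, fi, fj, gh, hk, ij
  2-simplices (12): abc, abd, acj, adf, afi, aij, bci, bdi, cfi, cfj, dfj, dij

giving chain groups C_0 ≅ Z^11, C_1 ≅ Z^22, C_2 ≅ Z^12.

The boundary map ∂_1: C_1 → C_0 maps an edge to its endpoints' difference, ∂[p,q] = q − p. For instance
  ∂aj = j − a.
The resulting 11×22 matrix has rank 9, and its Smith normal form has invariant factors (1,1,1,1,1,1,1,1,1).

The boundary map ∂_2: C_2 → C_1 maps a triangle to the signed sum of its edges. For instance
  ∂bci = ci − bi + bc,
  ∂afi = fi − ai + af.
As a 22×12 matrix over Z this has rank 12, with invariant factors (1,1,1,1,1,1,1,1,1,1,1,2).

Now H_k = ker ∂_k / im ∂_{k+1}, so:

  H_0: rank C_0 − rank ∂_1 = 11 − 9 = 2, and the invariant factors of ∂_1 are all 1, so H_0 ≅ Z^2.
  H_1: rank ker ∂_1 − rank ∂_2 = (22 − 9) − 12 = 1, and ∂_2 has invariant factor 2 > 1, so H_1 ≅ Z ⊕ Z/2.
  H_2: rank ker ∂_2 − rank ∂_3 = (12 − 12) − 0 = 0, and there is no ∂_3, so H_2 ≅ 0.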